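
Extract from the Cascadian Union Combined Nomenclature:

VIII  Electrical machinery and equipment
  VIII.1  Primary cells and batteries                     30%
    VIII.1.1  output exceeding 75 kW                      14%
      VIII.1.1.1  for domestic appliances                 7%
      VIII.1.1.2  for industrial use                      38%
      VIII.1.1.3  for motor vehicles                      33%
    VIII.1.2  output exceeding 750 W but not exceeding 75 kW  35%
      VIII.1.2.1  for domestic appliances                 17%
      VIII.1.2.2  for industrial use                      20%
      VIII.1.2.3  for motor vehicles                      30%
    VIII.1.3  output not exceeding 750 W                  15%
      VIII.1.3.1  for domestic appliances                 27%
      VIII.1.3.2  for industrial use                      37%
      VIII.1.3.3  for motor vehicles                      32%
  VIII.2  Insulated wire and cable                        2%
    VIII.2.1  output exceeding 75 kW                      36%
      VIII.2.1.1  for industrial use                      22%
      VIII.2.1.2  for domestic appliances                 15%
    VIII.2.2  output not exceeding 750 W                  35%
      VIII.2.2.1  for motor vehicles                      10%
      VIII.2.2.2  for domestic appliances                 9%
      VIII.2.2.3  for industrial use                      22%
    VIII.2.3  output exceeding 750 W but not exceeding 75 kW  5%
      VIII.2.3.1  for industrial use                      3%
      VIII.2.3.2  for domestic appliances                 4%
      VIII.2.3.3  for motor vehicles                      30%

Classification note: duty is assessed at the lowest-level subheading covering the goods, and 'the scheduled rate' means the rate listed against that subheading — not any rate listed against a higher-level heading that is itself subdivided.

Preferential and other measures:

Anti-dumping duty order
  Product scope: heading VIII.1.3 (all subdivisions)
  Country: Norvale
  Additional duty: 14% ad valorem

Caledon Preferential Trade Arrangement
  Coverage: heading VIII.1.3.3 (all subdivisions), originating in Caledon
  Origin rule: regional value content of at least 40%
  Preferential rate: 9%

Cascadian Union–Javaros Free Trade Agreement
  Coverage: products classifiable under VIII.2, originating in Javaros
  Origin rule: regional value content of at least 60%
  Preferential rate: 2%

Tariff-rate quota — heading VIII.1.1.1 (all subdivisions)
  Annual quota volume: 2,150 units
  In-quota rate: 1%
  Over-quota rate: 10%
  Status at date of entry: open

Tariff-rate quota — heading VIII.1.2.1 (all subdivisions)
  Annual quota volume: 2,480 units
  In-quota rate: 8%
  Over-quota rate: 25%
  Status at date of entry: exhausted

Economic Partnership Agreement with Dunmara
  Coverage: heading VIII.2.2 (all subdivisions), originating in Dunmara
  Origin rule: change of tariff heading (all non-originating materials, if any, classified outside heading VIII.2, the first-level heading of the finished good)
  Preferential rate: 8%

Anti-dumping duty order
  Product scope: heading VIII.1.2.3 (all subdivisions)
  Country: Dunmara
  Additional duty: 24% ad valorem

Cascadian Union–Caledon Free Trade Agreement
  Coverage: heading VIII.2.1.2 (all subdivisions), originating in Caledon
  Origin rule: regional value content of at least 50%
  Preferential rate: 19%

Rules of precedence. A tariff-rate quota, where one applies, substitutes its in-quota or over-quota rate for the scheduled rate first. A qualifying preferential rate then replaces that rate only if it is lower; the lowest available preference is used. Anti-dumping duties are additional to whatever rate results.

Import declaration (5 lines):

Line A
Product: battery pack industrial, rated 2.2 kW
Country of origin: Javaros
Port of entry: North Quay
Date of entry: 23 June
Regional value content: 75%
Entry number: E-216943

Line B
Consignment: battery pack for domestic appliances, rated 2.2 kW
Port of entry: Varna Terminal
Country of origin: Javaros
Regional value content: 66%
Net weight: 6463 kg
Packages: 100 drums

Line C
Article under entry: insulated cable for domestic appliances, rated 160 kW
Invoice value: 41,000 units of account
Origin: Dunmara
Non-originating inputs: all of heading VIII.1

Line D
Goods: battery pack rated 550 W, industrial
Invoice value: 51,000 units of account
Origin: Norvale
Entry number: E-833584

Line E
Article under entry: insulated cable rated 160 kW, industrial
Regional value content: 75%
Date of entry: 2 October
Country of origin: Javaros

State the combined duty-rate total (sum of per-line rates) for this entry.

113%

Line A: battery pack → VIII.1; rated 2.2 kW → VIII.1.2; industrial → VIII.1.2.2. Scheduled 20%. Javaros agreement on VIII.2: VIII.1.2.2 not covered. → 20%.
Line B: battery pack → VIII.1; rated 2.2 kW → VIII.1.2; for domestic appliances → VIII.1.2.1. Scheduled 17%. quota on VIII.1.2.1 exhausted → over-quota 25%; Javaros agreement on VIII.2: VIII.1.2.1 not covered. → 25%.
Line C: insulated cable → VIII.2; rated 160 kW → VIII.2.1; for domestic appliances → VIII.2.1.2. Scheduled 15%. Dunmara agreement on VIII.2.2: VIII.2.1.2 not covered. → 15%.
Line D: battery pack → VIII.1; rated 550 W → VIII.1.3; industrial → VIII.1.3.2. Scheduled 37%. anti-dumping (Norvale, VIII.1.3): +14%; total 37% + 14% = 51%. → 51%.
Line E: insulated cable → VIII.2; rated 160 kW → VIII.2.1; industrial → VIII.2.1.1. Scheduled 22%. Javaros agreement on VIII.2: RVC ≥ 60% → 2% available; preferential 2%. → 2%.
Sum: 20% + 25% + 15% + 51% + 2% = 113%.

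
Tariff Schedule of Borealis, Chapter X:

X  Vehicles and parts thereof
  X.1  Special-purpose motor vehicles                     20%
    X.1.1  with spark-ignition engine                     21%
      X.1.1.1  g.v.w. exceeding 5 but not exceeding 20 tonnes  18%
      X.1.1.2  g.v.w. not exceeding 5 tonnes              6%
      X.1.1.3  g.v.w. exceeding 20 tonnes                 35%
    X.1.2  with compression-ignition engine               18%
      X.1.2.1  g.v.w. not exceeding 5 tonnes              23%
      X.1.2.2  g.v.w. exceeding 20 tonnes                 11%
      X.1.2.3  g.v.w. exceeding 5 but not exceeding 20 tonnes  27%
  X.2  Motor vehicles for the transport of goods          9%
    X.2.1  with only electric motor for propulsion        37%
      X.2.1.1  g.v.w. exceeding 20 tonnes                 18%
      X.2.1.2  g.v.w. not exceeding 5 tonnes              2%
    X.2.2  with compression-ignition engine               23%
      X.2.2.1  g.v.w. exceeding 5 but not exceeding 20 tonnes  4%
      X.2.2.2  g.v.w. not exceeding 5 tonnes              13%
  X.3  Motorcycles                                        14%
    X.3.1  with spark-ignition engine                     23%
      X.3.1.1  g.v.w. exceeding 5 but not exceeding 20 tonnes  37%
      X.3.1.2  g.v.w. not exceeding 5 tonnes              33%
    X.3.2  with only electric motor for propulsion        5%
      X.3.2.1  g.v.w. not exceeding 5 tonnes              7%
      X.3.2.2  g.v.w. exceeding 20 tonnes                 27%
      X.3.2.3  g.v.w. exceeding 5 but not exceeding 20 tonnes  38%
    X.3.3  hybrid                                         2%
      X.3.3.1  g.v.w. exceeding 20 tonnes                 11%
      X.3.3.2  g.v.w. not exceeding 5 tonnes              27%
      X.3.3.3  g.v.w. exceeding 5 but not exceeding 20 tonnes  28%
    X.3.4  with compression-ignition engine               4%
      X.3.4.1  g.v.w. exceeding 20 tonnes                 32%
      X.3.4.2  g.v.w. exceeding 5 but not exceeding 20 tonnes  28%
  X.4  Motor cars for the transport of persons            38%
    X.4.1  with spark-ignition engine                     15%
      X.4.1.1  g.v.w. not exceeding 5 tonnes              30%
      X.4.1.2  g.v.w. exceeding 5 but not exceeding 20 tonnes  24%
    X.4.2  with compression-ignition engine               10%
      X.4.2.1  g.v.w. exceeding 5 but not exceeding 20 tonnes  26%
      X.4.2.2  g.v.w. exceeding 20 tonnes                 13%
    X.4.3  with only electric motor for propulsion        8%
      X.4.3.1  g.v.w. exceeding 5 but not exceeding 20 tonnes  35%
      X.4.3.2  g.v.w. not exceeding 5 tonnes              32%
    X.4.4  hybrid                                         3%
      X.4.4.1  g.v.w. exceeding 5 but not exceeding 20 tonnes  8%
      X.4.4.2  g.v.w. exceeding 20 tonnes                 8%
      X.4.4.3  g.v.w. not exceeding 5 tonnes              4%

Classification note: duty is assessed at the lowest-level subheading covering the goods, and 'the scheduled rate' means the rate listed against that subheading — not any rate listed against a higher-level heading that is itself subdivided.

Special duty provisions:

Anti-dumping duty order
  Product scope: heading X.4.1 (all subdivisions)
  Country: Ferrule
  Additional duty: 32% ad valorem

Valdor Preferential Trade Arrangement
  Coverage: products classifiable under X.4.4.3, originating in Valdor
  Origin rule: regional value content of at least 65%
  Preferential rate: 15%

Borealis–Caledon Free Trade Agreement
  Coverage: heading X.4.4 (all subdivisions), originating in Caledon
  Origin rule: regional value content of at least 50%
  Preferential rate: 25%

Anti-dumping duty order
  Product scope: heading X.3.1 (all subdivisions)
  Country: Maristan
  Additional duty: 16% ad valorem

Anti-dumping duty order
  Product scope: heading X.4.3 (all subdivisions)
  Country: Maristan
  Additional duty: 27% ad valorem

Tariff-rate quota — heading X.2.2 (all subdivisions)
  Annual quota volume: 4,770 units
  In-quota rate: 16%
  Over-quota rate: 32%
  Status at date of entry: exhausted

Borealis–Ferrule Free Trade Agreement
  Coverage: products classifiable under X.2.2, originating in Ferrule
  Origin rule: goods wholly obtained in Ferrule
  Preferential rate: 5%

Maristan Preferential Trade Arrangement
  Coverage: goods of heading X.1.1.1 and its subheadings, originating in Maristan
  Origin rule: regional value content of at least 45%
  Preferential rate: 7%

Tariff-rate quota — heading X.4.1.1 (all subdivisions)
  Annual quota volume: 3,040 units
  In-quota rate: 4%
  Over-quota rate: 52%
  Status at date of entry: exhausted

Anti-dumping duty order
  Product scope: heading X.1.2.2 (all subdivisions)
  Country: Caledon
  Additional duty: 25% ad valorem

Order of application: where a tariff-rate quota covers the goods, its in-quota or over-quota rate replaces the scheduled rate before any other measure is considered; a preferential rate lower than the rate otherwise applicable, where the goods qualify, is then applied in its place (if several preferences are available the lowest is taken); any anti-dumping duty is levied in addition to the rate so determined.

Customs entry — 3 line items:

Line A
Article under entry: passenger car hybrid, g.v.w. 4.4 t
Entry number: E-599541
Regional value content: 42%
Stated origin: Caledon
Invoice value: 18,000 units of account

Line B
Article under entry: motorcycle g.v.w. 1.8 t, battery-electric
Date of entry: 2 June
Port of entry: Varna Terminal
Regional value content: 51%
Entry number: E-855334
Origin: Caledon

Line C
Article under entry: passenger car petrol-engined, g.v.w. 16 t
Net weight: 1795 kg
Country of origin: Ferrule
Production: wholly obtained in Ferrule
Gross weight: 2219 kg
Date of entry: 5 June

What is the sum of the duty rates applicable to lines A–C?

67%

Line A: passenger car → X.4; hybrid → X.4.4; g.v.w. 4.4 t → X.4.4.3. Scheduled 4%. Caledon agreement on X.4.4: RVC < 50%. → 4%.
Line B: motorcycle → X.3; battery-electric → X.3.2; g.v.w. 1.8 t → X.3.2.1. Scheduled 7%. Caledon agreement on X.4.4: X.3.2.1 not covered. → 7%.
Line C: passenger car → X.4; petrol-engined → X.4.1; g.v.w. 16 t → X.4.1.2. Scheduled 24%. Ferrule agreement on X.2.2: X.4.1.2 not covered; anti-dumping (Ferrule, X.4.1): +32%; total 24% + 32% = 56%. → 56%.
Sum: 4% + 7% + 56% = 67%.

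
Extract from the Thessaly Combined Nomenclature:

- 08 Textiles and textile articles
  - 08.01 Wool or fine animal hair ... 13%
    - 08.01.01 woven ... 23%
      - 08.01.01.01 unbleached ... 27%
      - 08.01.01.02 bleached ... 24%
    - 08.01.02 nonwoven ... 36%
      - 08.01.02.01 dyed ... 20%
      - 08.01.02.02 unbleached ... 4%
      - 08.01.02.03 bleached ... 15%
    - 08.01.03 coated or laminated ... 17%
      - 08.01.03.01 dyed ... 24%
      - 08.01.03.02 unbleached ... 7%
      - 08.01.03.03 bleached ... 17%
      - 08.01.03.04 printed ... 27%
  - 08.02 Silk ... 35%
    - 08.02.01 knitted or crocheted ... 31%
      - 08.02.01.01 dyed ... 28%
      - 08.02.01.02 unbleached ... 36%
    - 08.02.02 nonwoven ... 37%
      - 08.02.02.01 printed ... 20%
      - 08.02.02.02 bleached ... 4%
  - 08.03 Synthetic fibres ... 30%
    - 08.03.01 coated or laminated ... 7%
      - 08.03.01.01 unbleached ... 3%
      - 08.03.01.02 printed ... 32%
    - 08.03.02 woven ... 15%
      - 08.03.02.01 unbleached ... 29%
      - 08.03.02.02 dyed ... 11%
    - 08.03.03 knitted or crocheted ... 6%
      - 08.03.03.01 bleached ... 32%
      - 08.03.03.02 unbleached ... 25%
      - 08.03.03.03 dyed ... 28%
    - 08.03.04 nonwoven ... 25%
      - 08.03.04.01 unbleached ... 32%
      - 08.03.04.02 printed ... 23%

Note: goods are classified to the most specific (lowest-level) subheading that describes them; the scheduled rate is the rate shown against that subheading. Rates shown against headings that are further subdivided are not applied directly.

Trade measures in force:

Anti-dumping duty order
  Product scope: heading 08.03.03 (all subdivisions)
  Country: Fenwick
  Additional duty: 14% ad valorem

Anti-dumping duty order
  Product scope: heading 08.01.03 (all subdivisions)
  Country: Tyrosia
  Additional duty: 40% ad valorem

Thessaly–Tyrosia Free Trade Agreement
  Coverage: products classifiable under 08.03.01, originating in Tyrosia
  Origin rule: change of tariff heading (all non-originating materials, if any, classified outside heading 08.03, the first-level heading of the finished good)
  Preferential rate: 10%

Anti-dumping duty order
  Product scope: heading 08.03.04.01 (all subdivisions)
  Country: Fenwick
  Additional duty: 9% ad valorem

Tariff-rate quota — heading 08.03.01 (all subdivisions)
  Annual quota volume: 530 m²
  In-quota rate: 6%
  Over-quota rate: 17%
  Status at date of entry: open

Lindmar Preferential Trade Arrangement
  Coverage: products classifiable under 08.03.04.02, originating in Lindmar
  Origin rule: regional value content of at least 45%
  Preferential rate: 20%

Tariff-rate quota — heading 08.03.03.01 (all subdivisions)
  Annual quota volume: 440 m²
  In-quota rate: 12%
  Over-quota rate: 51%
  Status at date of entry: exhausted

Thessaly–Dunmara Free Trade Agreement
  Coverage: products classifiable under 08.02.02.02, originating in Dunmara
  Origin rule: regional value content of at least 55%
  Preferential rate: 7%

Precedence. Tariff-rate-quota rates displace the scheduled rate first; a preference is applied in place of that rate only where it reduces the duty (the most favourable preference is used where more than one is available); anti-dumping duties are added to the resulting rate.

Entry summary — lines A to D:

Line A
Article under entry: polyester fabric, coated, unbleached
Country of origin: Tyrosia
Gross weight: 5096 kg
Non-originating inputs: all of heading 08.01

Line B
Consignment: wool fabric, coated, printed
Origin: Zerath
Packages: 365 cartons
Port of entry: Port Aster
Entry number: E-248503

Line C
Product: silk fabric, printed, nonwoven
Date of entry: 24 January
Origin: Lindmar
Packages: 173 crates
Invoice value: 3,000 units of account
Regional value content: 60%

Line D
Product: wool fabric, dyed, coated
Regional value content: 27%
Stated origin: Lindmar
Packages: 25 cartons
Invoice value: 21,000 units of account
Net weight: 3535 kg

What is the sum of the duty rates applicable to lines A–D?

Line A: polyester → 08.03; coated → 08.03.01; unbleached → 08.03.01.01. Scheduled 3%. quota on 08.03.01 open → in-quota 6%; Tyrosia agreement on 08.03.01: CTH met → 10% available; preference 10% not lower than 6% → no reduction. → 6%.
Line B: wool → 08.01; coated → 08.01.03; printed → 08.01.03.04. Scheduled 27%. No special measure applies. → 27%.
Line C: silk → 08.02; nonwoven → 08.02.02; printed → 08.02.02.01. Scheduled 20%. Lindmar agreement on 08.03.04.02: 08.02.02.01 not covered. → 20%.
Line D: wool → 08.01; coated → 08.01.03; dyed → 08.01.03.01. Scheduled 24%. Lindmar agreement on 08.03.04.02: 08.01.03.01 not covered. → 24%.
Sum: 6% + 27% + 20% + 24% = 77%.

77%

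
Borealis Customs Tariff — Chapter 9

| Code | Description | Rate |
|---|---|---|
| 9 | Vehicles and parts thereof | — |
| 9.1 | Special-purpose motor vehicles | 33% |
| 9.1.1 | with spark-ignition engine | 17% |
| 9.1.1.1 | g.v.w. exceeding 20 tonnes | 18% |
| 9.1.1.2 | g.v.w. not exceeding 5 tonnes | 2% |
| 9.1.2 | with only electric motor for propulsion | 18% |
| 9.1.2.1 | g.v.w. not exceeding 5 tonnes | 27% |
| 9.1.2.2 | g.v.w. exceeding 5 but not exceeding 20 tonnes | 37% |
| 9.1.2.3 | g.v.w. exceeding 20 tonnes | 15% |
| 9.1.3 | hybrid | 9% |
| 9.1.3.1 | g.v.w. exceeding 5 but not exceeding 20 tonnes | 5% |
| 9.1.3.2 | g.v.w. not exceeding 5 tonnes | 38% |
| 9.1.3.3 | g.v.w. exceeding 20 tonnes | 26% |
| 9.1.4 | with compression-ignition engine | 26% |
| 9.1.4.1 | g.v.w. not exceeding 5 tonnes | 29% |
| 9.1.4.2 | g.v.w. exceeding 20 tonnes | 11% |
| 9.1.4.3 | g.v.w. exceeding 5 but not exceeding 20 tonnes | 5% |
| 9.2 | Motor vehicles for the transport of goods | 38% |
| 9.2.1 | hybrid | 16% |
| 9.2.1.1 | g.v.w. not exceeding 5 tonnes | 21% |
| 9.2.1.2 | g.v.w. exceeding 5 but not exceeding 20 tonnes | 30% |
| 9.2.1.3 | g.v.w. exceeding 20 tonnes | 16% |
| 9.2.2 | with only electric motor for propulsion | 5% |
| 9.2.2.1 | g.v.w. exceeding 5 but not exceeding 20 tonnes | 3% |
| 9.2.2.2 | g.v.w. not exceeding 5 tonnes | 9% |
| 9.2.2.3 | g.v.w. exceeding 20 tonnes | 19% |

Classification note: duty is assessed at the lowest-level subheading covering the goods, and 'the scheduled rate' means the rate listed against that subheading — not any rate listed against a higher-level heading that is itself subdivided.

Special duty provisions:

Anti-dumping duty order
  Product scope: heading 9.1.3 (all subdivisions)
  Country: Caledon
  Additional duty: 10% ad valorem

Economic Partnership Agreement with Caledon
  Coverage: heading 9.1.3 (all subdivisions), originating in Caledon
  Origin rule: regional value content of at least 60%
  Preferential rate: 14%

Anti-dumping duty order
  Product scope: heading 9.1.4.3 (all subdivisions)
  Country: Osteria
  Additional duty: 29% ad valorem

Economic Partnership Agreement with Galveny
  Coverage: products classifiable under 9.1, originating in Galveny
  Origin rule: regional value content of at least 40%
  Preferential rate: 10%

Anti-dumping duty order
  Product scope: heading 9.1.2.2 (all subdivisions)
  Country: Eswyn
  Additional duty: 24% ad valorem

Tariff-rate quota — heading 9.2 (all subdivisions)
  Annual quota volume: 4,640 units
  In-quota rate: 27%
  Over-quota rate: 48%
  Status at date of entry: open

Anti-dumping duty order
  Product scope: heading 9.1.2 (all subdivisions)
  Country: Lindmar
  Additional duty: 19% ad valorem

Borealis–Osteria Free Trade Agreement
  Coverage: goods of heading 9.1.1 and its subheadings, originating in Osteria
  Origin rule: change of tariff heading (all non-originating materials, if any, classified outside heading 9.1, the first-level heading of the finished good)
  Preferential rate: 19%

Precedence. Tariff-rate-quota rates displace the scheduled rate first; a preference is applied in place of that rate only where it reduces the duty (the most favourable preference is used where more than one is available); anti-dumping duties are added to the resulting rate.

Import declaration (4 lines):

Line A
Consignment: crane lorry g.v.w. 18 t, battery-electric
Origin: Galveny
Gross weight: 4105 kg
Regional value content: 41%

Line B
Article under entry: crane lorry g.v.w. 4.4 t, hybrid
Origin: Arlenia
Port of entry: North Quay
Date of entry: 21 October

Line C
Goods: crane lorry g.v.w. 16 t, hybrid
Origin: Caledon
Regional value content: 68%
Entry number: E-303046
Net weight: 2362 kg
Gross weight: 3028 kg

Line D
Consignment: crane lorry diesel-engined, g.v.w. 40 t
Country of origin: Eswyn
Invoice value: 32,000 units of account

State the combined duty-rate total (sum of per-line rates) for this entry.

Line A: crane lorry → 9.1; battery-electric → 9.1.2; g.v.w. 18 t → 9.1.2.2. Scheduled 37%. Galveny agreement on 9.1: RVC ≥ 40% → 10% available; preferential 10%. → 10%.
Line B: crane lorry → 9.1; hybrid → 9.1.3; g.v.w. 4.4 t → 9.1.3.2. Scheduled 38%. No special measure applies. → 38%.
Line C: crane lorry → 9.1; hybrid → 9.1.3; g.v.w. 16 t → 9.1.3.1. Scheduled 5%. Caledon agreement on 9.1.3: RVC ≥ 60% → 14% available; preference 14% not lower than 5% → no reduction; anti-dumping (Caledon, 9.1.3): +10%; total 5% + 10% = 15%. → 15%.
Line D: crane lorry → 9.1; diesel-engined → 9.1.4; g.v.w. 40 t → 9.1.4.2. Scheduled 11%. No special measure applies. → 11%.
Sum: 10% + 38% + 15% + 11% = 74%.

74%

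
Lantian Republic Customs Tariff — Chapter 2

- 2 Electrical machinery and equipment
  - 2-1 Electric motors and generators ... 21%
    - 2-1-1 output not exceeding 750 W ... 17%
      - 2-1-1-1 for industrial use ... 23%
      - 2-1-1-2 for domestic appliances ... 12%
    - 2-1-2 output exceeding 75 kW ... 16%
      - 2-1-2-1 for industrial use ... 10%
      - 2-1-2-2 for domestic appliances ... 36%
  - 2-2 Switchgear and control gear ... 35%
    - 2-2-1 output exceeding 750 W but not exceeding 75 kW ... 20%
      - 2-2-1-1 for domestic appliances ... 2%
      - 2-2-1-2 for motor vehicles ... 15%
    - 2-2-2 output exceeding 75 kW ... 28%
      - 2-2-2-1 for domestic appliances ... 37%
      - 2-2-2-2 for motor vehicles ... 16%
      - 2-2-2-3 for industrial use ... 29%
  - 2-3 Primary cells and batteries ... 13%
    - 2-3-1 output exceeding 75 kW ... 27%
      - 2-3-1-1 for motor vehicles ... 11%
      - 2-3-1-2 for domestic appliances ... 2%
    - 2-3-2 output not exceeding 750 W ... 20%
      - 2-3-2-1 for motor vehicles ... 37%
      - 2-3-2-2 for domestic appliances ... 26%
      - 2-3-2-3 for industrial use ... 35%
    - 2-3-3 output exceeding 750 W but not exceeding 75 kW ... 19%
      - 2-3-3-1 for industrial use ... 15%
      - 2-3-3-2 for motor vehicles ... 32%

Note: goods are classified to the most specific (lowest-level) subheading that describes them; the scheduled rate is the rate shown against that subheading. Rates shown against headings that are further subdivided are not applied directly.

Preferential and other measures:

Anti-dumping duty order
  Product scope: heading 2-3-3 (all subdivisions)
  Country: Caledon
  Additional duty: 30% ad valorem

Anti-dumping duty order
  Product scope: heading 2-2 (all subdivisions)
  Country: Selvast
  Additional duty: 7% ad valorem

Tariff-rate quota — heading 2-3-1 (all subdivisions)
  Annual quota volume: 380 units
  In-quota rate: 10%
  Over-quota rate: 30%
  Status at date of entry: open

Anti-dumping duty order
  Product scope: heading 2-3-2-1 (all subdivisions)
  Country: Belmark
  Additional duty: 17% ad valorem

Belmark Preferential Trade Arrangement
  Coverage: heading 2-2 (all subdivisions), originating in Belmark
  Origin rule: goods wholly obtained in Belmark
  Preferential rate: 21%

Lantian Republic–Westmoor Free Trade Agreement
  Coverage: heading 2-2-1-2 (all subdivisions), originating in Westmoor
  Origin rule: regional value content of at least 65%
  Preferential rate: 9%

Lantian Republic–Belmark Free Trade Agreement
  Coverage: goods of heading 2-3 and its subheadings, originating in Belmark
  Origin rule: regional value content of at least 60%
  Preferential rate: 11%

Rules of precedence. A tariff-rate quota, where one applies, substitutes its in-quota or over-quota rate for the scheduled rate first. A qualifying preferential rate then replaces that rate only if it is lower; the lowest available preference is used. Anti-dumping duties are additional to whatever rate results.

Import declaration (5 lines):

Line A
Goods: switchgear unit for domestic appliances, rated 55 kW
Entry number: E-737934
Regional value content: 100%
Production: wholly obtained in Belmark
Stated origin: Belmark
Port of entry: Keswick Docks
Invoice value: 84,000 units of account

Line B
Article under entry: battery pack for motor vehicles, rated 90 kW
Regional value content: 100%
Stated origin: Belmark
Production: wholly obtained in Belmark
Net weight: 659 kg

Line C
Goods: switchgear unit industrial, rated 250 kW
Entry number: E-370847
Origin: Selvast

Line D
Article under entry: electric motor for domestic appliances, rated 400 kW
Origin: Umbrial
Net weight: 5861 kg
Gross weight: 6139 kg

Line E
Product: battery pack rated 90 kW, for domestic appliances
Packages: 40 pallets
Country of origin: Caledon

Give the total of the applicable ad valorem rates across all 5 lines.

94%

Line A: switchgear unit → 2-2; rated 55 kW → 2-2-1; for domestic appliances → 2-2-1-1. Scheduled 2%. Belmark agreement on 2-2: wholly obtained → 21% available; Belmark agreement on 2-3: 2-2-1-1 not covered; preference 21% not lower than 2% → no reduction. → 2%.
Line B: battery pack → 2-3; rated 90 kW → 2-3-1; for motor vehicles → 2-3-1-1. Scheduled 11%. quota on 2-3-1 open → in-quota 10%; Belmark agreement on 2-2: 2-3-1-1 not covered; Belmark agreement on 2-3: RVC ≥ 60% → 11% available; preference 11% not lower than 10% → no reduction. → 10%.
Line C: switchgear unit → 2-2; rated 250 kW → 2-2-2; industrial → 2-2-2-3. Scheduled 29%. anti-dumping (Selvast, 2-2): +7%; total 29% + 7% = 36%. → 36%.
Line D: electric motor → 2-1; rated 400 kW → 2-1-2; for domestic appliances → 2-1-2-2. Scheduled 36%. No special measure applies. → 36%.
Line E: battery pack → 2-3; rated 90 kW → 2-3-1; for domestic appliances → 2-3-1-2. Scheduled 2%. quota on 2-3-1 open → in-quota 10%. → 10%.
Sum: 2% + 10% + 36% + 36% + 10% = 94%.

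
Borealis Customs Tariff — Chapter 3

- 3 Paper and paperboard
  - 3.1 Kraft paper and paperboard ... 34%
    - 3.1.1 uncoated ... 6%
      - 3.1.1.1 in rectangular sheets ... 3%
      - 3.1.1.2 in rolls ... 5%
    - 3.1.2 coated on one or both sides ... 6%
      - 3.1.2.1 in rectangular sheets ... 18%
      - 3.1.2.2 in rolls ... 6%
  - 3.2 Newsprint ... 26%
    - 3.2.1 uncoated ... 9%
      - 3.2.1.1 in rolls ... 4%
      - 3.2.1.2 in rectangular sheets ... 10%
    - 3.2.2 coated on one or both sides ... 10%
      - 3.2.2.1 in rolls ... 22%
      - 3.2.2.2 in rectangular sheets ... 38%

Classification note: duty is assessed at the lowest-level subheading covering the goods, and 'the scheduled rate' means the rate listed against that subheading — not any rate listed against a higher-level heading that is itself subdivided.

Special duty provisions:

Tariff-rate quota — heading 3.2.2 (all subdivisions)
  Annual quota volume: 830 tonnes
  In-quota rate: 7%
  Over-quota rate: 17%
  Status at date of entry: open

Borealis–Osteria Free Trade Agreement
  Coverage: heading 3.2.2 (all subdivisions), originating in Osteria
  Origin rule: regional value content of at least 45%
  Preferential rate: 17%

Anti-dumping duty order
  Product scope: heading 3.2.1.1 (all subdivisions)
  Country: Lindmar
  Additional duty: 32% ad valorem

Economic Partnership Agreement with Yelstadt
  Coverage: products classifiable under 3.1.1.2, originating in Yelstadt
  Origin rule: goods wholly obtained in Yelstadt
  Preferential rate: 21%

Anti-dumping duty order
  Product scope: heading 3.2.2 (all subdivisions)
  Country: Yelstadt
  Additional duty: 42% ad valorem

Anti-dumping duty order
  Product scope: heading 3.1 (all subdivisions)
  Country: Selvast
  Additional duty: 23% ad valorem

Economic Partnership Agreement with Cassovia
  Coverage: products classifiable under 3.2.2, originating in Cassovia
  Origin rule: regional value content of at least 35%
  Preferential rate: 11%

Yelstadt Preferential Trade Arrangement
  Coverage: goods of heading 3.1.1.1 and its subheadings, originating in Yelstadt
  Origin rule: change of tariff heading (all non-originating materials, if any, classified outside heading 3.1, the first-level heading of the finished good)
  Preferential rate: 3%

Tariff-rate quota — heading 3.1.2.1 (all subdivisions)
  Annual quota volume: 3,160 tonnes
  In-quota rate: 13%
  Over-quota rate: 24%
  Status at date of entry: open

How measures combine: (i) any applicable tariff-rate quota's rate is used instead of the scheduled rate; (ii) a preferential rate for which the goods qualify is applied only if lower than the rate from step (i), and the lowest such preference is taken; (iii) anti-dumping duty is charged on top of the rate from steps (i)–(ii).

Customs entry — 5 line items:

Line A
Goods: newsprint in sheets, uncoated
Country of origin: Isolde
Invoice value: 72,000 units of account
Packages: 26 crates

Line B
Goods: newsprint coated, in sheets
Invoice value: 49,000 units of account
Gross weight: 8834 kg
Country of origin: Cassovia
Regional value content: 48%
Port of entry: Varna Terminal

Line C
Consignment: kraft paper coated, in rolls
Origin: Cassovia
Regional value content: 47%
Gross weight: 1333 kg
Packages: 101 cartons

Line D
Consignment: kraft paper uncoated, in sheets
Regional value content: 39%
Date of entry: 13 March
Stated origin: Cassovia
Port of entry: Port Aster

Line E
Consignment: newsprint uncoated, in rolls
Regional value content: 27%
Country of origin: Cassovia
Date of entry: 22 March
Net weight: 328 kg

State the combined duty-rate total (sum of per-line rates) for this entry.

30%

Line A: newsprint → 3.2; uncoated → 3.2.1; in sheets → 3.2.1.2. Scheduled 10%. No special measure applies. → 10%.
Line B: newsprint → 3.2; coated → 3.2.2; in sheets → 3.2.2.2. Scheduled 38%. quota on 3.2.2 open → in-quota 7%; Cassovia agreement on 3.2.2: RVC ≥ 35% → 11% available; preference 11% not lower than 7% → no reduction. → 7%.
Line C: kraft paper → 3.1; coated → 3.1.2; in rolls → 3.1.2.2. Scheduled 6%. Cassovia agreement on 3.2.2: 3.1.2.2 not covered. → 6%.
Line D: kraft paper → 3.1; uncoated → 3.1.1; in sheets → 3.1.1.1. Scheduled 3%. Cassovia agreement on 3.2.2: 3.1.1.1 not covered. → 3%.
Line E: newsprint → 3.2; uncoated → 3.2.1; in rolls → 3.2.1.1. Scheduled 4%. Cassovia agreement on 3.2.2: 3.2.1.1 not covered. → 4%.
Sum: 10% + 7% + 6% + 3% + 4% = 30%.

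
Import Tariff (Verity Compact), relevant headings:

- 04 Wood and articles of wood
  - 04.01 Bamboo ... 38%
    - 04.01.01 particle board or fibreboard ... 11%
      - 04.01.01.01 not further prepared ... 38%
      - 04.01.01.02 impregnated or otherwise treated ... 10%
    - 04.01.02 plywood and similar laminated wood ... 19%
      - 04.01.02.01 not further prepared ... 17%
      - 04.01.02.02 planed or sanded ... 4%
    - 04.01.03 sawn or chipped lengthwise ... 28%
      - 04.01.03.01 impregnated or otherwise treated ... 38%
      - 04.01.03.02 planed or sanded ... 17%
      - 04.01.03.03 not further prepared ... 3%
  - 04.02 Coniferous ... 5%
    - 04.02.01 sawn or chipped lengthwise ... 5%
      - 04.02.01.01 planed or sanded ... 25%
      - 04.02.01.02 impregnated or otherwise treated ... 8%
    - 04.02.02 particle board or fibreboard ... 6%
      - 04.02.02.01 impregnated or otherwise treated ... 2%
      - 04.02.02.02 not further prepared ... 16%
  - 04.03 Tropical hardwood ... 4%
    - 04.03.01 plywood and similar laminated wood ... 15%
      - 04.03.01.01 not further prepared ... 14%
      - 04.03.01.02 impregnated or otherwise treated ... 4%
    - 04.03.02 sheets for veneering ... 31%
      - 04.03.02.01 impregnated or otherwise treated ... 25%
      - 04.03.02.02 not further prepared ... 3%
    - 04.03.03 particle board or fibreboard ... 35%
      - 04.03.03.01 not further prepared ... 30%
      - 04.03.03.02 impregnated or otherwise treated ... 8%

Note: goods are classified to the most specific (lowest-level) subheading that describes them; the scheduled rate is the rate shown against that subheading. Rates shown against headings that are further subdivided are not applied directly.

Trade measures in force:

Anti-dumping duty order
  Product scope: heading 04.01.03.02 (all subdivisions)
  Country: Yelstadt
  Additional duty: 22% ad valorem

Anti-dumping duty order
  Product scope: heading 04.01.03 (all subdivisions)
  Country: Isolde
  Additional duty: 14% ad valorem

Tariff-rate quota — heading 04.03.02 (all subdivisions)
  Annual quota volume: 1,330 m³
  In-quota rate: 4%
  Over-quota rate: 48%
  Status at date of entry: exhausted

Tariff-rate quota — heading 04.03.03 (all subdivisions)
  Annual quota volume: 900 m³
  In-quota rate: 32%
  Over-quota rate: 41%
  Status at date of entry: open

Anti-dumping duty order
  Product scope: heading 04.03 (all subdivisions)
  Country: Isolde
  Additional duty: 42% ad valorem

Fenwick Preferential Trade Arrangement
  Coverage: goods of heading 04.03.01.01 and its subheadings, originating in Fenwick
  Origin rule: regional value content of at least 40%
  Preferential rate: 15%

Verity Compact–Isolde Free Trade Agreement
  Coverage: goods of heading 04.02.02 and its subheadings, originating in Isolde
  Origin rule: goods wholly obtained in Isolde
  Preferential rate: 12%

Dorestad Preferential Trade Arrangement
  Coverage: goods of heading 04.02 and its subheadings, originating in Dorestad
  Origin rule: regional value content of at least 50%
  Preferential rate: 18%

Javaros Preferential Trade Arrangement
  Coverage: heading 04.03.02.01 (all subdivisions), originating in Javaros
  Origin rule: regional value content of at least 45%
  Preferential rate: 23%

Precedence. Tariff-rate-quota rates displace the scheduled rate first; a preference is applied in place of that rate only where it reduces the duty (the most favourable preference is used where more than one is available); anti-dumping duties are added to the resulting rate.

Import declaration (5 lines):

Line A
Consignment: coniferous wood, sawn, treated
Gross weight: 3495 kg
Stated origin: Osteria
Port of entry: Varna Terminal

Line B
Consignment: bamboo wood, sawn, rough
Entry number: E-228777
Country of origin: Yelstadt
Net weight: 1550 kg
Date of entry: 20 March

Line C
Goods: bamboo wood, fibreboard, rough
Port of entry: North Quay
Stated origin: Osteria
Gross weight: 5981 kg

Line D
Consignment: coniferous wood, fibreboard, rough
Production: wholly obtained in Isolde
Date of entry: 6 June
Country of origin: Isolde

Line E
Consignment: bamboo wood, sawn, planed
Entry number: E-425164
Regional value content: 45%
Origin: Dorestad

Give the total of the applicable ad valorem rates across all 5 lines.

Line A: coniferous → 04.02; sawn → 04.02.01; treated → 04.02.01.02. Scheduled 8%. No special measure applies. → 8%.
Line B: bamboo → 04.01; sawn → 04.01.03; rough → 04.01.03.03. Scheduled 3%. No special measure applies. → 3%.
Line C: bamboo → 04.01; fibreboard → 04.01.01; rough → 04.01.01.01. Scheduled 38%. No special measure applies. → 38%.
Line D: coniferous → 04.02; fibreboard → 04.02.02; rough → 04.02.02.02. Scheduled 16%. Isolde agreement on 04.02.02: wholly obtained → 12% available; preferential 12%. → 12%.
Line E: bamboo → 04.01; sawn → 04.01.03; planed → 04.01.03.02. Scheduled 17%. Dorestad agreement on 04.02: 04.01.03.02 not covered. → 17%.
Sum: 8% + 3% + 38% + 12% + 17% = 78%.

78%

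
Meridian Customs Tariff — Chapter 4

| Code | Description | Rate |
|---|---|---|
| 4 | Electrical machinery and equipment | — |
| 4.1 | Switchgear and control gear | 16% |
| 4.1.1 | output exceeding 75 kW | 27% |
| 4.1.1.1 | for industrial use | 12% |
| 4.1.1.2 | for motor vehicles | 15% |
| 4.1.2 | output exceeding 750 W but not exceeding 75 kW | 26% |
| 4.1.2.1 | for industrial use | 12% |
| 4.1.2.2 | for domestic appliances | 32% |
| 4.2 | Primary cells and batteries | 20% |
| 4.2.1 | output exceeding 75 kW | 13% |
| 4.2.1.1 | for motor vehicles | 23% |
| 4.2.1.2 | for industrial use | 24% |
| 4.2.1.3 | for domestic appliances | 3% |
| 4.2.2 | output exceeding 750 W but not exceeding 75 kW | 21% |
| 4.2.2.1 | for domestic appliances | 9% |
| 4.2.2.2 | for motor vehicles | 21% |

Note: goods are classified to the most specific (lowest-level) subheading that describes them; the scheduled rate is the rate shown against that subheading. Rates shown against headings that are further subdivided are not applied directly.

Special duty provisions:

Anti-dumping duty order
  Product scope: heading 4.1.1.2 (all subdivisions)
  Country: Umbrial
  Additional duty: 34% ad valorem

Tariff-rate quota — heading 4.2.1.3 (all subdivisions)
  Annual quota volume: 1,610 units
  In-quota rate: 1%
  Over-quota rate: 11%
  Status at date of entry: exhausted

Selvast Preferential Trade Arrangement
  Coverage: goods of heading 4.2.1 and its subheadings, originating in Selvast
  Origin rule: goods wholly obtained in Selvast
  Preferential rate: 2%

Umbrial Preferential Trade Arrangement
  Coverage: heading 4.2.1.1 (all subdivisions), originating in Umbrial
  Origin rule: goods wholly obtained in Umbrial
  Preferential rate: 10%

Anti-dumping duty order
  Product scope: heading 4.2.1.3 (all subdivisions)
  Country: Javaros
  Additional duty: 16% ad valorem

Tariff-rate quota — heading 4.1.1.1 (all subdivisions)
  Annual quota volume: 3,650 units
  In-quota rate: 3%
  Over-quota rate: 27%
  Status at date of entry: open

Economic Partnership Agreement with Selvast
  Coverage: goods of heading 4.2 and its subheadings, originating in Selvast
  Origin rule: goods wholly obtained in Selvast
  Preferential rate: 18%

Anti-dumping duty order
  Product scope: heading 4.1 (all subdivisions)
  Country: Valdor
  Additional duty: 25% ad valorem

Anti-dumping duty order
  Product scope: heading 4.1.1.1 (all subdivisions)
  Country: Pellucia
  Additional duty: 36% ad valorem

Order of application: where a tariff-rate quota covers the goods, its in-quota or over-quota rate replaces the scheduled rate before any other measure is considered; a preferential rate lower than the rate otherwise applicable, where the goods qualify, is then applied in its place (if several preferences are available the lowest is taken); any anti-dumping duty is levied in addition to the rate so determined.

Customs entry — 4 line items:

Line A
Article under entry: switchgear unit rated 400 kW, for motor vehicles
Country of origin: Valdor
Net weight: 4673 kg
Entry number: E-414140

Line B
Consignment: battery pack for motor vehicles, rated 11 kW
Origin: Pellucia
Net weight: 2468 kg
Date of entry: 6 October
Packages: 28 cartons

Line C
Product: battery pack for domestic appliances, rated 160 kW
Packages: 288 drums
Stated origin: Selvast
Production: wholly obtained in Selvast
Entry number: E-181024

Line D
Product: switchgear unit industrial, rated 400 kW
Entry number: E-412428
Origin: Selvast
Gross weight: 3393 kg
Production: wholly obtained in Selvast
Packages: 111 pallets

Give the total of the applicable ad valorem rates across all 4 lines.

Line A: switchgear unit → 4.1; rated 400 kW → 4.1.1; for motor vehicles → 4.1.1.2. Scheduled 15%. anti-dumping (Valdor, 4.1): +25%; total 15% + 25% = 40%. → 40%.
Line B: battery pack → 4.2; rated 11 kW → 4.2.2; for motor vehicles → 4.2.2.2. Scheduled 21%. No special measure applies. → 21%.
Line C: battery pack → 4.2; rated 160 kW → 4.2.1; for domestic appliances → 4.2.1.3. Scheduled 3%. quota on 4.2.1.3 exhausted → over-quota 11%; Selvast agreement on 4.2.1: wholly obtained → 2% available; Selvast agreement on 4.2: wholly obtained → 18% available; preferential 2%. → 2%.
Line D: switchgear unit → 4.1; rated 400 kW → 4.1.1; industrial → 4.1.1.1. Scheduled 12%. quota on 4.1.1.1 open → in-quota 3%; Selvast agreement on 4.2.1: 4.1.1.1 not covered; Selvast agreement on 4.2: 4.1.1.1 not covered. → 3%.
Sum: 40% + 21% + 2% + 3% = 66%.

66%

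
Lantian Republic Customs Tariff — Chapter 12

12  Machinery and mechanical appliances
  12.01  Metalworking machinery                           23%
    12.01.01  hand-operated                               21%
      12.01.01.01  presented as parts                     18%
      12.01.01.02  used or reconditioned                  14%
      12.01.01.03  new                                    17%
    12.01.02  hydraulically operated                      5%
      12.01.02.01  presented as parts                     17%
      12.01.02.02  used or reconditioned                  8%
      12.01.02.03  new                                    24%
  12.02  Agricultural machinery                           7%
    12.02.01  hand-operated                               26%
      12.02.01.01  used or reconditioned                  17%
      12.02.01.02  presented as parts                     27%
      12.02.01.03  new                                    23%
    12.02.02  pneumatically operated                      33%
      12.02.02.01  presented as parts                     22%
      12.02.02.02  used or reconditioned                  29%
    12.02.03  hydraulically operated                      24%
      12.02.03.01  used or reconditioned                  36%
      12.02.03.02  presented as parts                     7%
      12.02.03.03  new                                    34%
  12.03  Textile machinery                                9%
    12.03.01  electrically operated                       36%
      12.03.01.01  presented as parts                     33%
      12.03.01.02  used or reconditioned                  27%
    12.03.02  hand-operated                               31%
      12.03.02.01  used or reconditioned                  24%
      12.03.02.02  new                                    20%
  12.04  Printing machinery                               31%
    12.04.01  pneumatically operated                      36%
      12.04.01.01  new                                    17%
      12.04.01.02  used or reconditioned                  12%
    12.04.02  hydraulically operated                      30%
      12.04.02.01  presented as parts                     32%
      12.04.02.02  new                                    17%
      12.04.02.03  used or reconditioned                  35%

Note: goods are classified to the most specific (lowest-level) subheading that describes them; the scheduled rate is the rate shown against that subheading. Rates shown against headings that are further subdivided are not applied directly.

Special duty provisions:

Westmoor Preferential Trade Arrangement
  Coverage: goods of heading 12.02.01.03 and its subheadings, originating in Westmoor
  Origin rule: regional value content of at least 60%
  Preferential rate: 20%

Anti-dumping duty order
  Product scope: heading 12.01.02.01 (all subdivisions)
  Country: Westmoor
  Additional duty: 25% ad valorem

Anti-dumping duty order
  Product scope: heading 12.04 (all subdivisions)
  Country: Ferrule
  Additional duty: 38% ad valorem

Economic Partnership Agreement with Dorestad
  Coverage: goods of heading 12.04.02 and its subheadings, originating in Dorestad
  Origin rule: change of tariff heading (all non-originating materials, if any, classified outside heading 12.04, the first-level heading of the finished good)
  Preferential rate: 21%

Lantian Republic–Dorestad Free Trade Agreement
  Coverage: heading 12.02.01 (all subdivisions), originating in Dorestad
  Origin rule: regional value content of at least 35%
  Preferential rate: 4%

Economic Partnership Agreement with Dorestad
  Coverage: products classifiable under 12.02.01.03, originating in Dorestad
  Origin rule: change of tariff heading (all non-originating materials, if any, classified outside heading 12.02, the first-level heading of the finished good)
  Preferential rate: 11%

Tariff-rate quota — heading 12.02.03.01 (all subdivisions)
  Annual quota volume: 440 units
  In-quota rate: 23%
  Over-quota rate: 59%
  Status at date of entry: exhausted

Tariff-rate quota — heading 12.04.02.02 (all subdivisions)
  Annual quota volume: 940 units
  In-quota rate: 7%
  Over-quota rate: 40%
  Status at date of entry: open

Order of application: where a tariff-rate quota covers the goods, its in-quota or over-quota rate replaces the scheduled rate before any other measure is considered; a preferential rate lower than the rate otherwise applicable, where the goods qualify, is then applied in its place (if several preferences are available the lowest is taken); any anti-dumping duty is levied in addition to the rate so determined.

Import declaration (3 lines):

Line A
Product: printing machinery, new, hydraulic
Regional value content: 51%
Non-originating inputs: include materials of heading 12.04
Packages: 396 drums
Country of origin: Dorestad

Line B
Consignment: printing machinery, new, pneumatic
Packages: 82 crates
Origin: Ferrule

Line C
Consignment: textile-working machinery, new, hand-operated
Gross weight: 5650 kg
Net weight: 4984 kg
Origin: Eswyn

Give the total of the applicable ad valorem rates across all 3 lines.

82%

Line A: printing → 12.04; hydraulic → 12.04.02; new → 12.04.02.02. Scheduled 17%. quota on 12.04.02.02 open → in-quota 7%; Dorestad agreement on 12.04.02: CTH not met; Dorestad agreement on 12.02.01: 12.04.02.02 not covered; Dorestad agreement on 12.02.01.03: 12.04.02.02 not covered. → 7%.
Line B: printing → 12.04; pneumatic → 12.04.01; new → 12.04.01.01. Scheduled 17%. anti-dumping (Ferrule, 12.04): +38%; total 17% + 38% = 55%. → 55%.
Line C: textile-working → 12.03; hand-operated → 12.03.02; new → 12.03.02.02. Scheduled 20%. No special measure applies. → 20%.
Sum: 7% + 55% + 20% = 82%.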